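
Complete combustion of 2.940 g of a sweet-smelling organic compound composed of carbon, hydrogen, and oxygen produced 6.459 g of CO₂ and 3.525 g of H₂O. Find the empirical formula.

mol C = 6.459 g CO₂ ÷ 44.009 g/mol = 0.14677 mol
mol H = 2 × 3.525 g H₂O ÷ 18.015 g/mol = 0.39134 mol
mass O = 2.940 − (1.7628 + 0.39447) = 0.78273 g → mol O = 0.78273 ÷ 15.999 = 0.048924 mol
Divide by the smallest (0.048924 mol): C 3.000, H 7.999, O 1.000

C3H8O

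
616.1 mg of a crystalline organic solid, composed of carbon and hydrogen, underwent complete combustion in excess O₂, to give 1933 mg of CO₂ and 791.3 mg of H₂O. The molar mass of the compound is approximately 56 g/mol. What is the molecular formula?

mol C = 1.933 g CO₂ ÷ 44.009 g/mol = 0.043923 mol
mol H = 2 × 0.7913 g H₂O ÷ 18.015 g/mol = 0.087849 mol
Divide by the smallest (0.043923 mol): C 1.000, H 2.000
Empirical formula: CH2
Empirical-formula mass = 14.03 g/mol; 56 ÷ 14.03 ≈ 4, so the molecular formula is C4H8.

C4H8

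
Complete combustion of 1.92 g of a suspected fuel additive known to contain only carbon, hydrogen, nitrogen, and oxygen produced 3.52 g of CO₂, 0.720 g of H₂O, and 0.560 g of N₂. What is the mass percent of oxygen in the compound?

mol C = 3.52 g CO₂ ÷ 44.009 g/mol = 0.07998 mol
mol H = 2 × 0.720 g H₂O ÷ 18.015 g/mol = 0.07993 mol
mol N = 2 × 0.560 g N₂ ÷ 28.014 g/mol = 0.03998 mol
mass O = 1.92 − (0.9607 + 0.08057 + 0.5600) = 0.3187 g → mol O = 0.3187 ÷ 15.999 = 0.01992 mol
mass % O = 0.3187 g ÷ 1.92 g × 100%

16.6%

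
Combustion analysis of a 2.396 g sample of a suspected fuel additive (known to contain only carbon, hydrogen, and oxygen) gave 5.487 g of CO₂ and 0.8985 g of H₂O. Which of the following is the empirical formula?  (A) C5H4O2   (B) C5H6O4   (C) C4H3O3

mol C = 5.487 g CO₂ ÷ 44.009 g/mol = 0.12468 mol
mol H = 2 × 0.8985 g H₂O ÷ 18.015 g/mol = 0.099750 mol
mass O = 2.396 − (1.4975 + 0.10055) = 0.79793 g → mol O = 0.79793 ÷ 15.999 = 0.049874 mol
Divide by the smallest (0.049874 mol): C 2.500, H 2.000, O 1.000
Multiplying each by 2 gives whole numbers: C 5.00, H 4.00, O 2.00

(A) C5H4O2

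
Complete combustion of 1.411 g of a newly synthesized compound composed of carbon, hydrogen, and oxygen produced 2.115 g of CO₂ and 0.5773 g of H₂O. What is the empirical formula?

C3H4O3

mol C = 2.115 g CO₂ ÷ 44.009 g/mol = 0.048058 mol
mol H = 2 × 0.5773 g H₂O ÷ 18.015 g/mol = 0.064091 mol
mass O = 1.411 − (0.57723 + 0.064604) = 0.76917 g → mol O = 0.76917 ÷ 15.999 = 0.048076 mol
Divide by the smallest (0.048058 mol): C 1.000, H 1.334, O 1.000
Multiplying each by 3 gives whole numbers: C 3.00, H 4.00, O 3.00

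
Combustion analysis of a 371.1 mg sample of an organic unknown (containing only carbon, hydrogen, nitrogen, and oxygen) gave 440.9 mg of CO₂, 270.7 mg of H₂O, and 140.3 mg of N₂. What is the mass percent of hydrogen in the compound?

8.16%

mol C = 0.4409 g CO₂ ÷ 44.009 g/mol = 0.010018 mol
mol H = 2 × 0.2707 g H₂O ÷ 18.015 g/mol = 0.030053 mol
mol N = 2 × 0.1403 g N₂ ÷ 28.014 g/mol = 0.010016 mol
mass O = 0.3711 − (0.12033 + 0.030293 + 0.14030) = 0.080176 g → mol O = 0.080176 ÷ 15.999 = 0.0050113 mol
mass % H = 0.030293 g ÷ 0.3711 g × 100%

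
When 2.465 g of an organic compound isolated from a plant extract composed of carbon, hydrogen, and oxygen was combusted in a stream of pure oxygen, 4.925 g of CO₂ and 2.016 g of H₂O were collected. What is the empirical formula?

mol C = 4.925 g CO₂ ÷ 44.009 g/mol = 0.11191 mol
mol H = 2 × 2.016 g H₂O ÷ 18.015 g/mol = 0.22381 mol
mass O = 2.465 − (1.3441 + 0.22560) = 0.89526 g → mol O = 0.89526 ÷ 15.999 = 0.055957 mol
Divide by the smallest (0.055957 mol): C 2.000, H 4.000, O 1.000

C2H4O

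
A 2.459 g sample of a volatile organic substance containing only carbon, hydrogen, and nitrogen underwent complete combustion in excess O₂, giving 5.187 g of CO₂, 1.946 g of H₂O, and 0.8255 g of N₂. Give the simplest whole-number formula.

mol C = 5.187 g CO₂ ÷ 44.009 g/mol = 0.11786 mol
mol H = 2 × 1.946 g H₂O ÷ 18.015 g/mol = 0.21604 mol
mol N = 2 × 0.8255 g N₂ ÷ 28.014 g/mol = 0.058935 mol
Divide by the smallest (0.058935 mol): C 2.000, H 3.666, N 1.000
Multiplying each by 3 gives whole numbers: C 6.00, H 11.00, N 3.00

C6H11N3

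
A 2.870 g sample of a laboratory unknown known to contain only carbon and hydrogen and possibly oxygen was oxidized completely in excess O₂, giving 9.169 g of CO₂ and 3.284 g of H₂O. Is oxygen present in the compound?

mol C = 9.169 g CO₂ ÷ 44.009 g/mol = 0.20834 mol
mol H = 2 × 3.284 g H₂O ÷ 18.015 g/mol = 0.36459 mol
C and H together account for 2.8699 g — essentially the entire 2.870 g sample — so the compound contains no oxygen.

no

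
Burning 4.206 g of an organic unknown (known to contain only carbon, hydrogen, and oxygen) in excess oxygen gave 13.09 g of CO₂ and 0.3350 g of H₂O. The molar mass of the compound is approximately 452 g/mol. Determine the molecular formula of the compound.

mol C = 13.09 g CO₂ ÷ 44.009 g/mol = 0.29744 mol
mol H = 2 × 0.3350 g H₂O ÷ 18.015 g/mol = 0.037191 mol
mass O = 4.206 − (3.5725 + 0.037489) = 0.59597 g → mol O = 0.59597 ÷ 15.999 = 0.037250 mol
Divide by the smallest (0.037191 mol): C 7.998, H 1.000, O 1.002
Empirical formula: C8HO
Empirical-formula mass = 113.09 g/mol; 452 ÷ 113.09 ≈ 4, so the molecular formula is C32H4O4.

C32H4O4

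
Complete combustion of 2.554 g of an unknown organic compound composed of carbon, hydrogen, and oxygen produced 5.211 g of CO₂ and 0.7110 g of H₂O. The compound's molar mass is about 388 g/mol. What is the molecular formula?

C18H12O10

mol C = 5.211 g CO₂ ÷ 44.009 g/mol = 0.11841 mol
mol H = 2 × 0.7110 g H₂O ÷ 18.015 g/mol = 0.078934 mol
mass O = 2.554 − (1.4222 + 0.079566) = 1.0522 g → mol O = 1.0522 ÷ 15.999 = 0.065769 mol
Divide by the smallest (0.065769 mol): C 1.800, H 1.200, O 1.000
Multiplying each by 5 gives whole numbers: C 9.00, H 6.00, O 5.00
Empirical formula: C9H6O5
Empirical-formula mass = 194.14 g/mol; 388 ÷ 194.14 ≈ 2, so the molecular formula is C18H12O10.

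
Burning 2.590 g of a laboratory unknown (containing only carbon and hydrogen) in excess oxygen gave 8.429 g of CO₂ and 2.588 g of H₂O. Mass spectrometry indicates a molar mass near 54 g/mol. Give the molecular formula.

mol C = 8.429 g CO₂ ÷ 44.009 g/mol = 0.19153 mol
mol H = 2 × 2.588 g H₂O ÷ 18.015 g/mol = 0.28732 mol
Divide by the smallest (0.19153 mol): C 1.000, H 1.500
Multiplying each by 2 gives whole numbers: C 2.00, H 3.00
Empirical formula: C2H3
Empirical-formula mass = 27.05 g/mol; 54 ÷ 27.05 ≈ 2, so the molecular formula is C4H6.

C4H6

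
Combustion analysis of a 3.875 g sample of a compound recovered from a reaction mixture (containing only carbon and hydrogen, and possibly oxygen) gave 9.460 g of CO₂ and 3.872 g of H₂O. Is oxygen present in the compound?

mol C = 9.460 g CO₂ ÷ 44.009 g/mol = 0.21496 mol
mol H = 2 × 3.872 g H₂O ÷ 18.015 g/mol = 0.42986 mol
C and H account for only 3.0151 g of the 3.875 g sample; the remaining 0.85986 g must be oxygen.

yes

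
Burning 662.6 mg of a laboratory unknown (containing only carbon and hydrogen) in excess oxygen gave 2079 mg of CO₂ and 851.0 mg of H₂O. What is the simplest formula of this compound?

mol C = 2.079 g CO₂ ÷ 44.009 g/mol = 0.047240 mol
mol H = 2 × 0.8510 g H₂O ÷ 18.015 g/mol = 0.094477 mol
Divide by the smallest (0.047240 mol): C 1.000, H 2.000

CH2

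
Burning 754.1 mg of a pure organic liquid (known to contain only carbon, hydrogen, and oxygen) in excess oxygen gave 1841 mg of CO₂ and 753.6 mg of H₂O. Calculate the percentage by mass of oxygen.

22.19%

mol C = 1.841 g CO₂ ÷ 44.009 g/mol = 0.041832 mol
mol H = 2 × 0.7536 g H₂O ÷ 18.015 g/mol = 0.083664 mol
mass O = 0.7541 − (0.50245 + 0.084333) = 0.16732 g → mol O = 0.16732 ÷ 15.999 = 0.010458 mol
mass % O = 0.16732 g ÷ 0.7541 g × 100%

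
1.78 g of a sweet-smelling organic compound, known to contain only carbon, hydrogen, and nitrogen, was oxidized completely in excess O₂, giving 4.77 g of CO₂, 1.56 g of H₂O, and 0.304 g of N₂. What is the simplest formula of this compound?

C5H8N

mol C = 4.77 g CO₂ ÷ 44.009 g/mol = 0.1084 mol
mol H = 2 × 1.56 g H₂O ÷ 18.015 g/mol = 0.1732 mol
mol N = 2 × 0.304 g N₂ ÷ 28.014 g/mol = 0.02170 mol
Divide by the smallest (0.02170 mol): C 4.994, H 7.980, N 1.000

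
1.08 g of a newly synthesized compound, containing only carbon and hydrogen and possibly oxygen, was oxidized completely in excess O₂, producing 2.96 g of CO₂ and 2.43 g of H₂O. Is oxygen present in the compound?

mol C = 2.96 g CO₂ ÷ 44.009 g/mol = 0.06726 mol
mol H = 2 × 2.43 g H₂O ÷ 18.015 g/mol = 0.2698 mol
C and H together account for 1.080 g — essentially the entire 1.08 g sample — so the compound contains no oxygen.

no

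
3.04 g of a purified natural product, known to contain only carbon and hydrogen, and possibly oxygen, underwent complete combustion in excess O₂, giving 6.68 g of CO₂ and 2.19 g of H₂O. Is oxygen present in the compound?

yes

mol C = 6.68 g CO₂ ÷ 44.009 g/mol = 0.1518 mol
mol H = 2 × 2.19 g H₂O ÷ 18.015 g/mol = 0.2431 mol
C and H account for only 2.068 g of the 3.04 g sample; the remaining 0.9718 g must be oxygen.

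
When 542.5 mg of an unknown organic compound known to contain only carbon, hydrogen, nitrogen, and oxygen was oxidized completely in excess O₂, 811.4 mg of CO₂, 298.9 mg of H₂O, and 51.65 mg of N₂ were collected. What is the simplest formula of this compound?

mol C = 0.8114 g CO₂ ÷ 44.009 g/mol = 0.018437 mol
mol H = 2 × 0.2989 g H₂O ÷ 18.015 g/mol = 0.033183 mol
mol N = 2 × 0.05165 g N₂ ÷ 28.014 g/mol = 0.0036874 mol
mass O = 0.5425 − (0.22145 + 0.033449 + 0.051650) = 0.23595 g → mol O = 0.23595 ÷ 15.999 = 0.014748 mol
Divide by the smallest (0.0036874 mol): C 5.000, H 8.999, N 1.000, O 4.000

C5H9NO4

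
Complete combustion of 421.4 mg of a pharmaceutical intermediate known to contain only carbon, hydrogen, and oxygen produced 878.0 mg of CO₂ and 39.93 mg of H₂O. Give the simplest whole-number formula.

mol C = 0.8780 g CO₂ ÷ 44.009 g/mol = 0.019950 mol
mol H = 2 × 0.03993 g H₂O ÷ 18.015 g/mol = 0.0044330 mol
mass O = 0.4214 − (0.23963 + 0.0044684) = 0.17731 g → mol O = 0.17731 ÷ 15.999 = 0.011082 mol
Divide by the smallest (0.0044330 mol): C 4.500, H 1.000, O 2.500
Multiplying each by 2 gives whole numbers: C 9.00, H 2.00, O 5.00

C9H2O5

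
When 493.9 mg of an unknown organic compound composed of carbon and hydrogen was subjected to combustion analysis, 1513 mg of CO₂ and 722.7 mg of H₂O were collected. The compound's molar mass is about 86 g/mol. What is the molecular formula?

C6H14

mol C = 1.513 g CO₂ ÷ 44.009 g/mol = 0.034379 mol
mol H = 2 × 0.7227 g H₂O ÷ 18.015 g/mol = 0.080233 mol
Divide by the smallest (0.034379 mol): C 1.000, H 2.334
Multiplying each by 3 gives whole numbers: C 3.00, H 7.00
Empirical formula: C3H7
Empirical-formula mass = 43.09 g/mol; 86 ÷ 43.09 ≈ 2, so the molecular formula is C6H14.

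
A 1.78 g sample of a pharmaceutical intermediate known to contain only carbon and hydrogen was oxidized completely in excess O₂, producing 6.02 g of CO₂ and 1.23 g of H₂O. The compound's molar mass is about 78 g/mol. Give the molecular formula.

C6H6

mol C = 6.02 g CO₂ ÷ 44.009 g/mol = 0.1368 mol
mol H = 2 × 1.23 g H₂O ÷ 18.015 g/mol = 0.1366 mol
Divide by the smallest (0.1366 mol): C 1.002, H 1.000
Empirical formula: CH
Empirical-formula mass = 13.02 g/mol; 78 ÷ 13.02 ≈ 6, so the molecular formula is C6H6.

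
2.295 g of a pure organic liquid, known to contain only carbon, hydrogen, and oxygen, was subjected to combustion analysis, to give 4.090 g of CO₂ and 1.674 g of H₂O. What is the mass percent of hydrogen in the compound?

8.16%

mol C = 4.090 g CO₂ ÷ 44.009 g/mol = 0.092936 mol
mol H = 2 × 1.674 g H₂O ÷ 18.015 g/mol = 0.18585 mol
mass O = 2.295 − (1.1162 + 0.18733) = 0.99142 g → mol O = 0.99142 ÷ 15.999 = 0.061968 mol
mass % H = 0.18733 g ÷ 2.295 g × 100%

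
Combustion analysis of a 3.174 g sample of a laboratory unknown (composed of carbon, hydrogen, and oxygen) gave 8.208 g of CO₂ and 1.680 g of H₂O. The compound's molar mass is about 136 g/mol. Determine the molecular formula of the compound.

mol C = 8.208 g CO₂ ÷ 44.009 g/mol = 0.18651 mol
mol H = 2 × 1.680 g H₂O ÷ 18.015 g/mol = 0.18651 mol
mass O = 3.174 − (2.2401 + 0.18800) = 0.74586 g → mol O = 0.74586 ÷ 15.999 = 0.046619 mol
Divide by the smallest (0.046619 mol): C 4.001, H 4.001, O 1.000
Empirical formula: C4H4O
Empirical-formula mass = 68.08 g/mol; 136 ÷ 68.08 ≈ 2, so the molecular formula is C8H8O2.

C8H8O2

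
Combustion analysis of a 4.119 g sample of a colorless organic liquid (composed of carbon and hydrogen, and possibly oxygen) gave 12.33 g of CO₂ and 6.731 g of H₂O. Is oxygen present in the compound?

no

mol C = 12.33 g CO₂ ÷ 44.009 g/mol = 0.28017 mol
mol H = 2 × 6.731 g H₂O ÷ 18.015 g/mol = 0.74727 mol
C and H together account for 4.1184 g — essentially the entire 4.119 g sample — so the compound contains no oxygen.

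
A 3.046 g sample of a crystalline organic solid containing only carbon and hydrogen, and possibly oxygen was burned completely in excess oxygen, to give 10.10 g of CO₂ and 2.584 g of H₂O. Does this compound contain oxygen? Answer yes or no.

no

mol C = 10.10 g CO₂ ÷ 44.009 g/mol = 0.22950 mol
mol H = 2 × 2.584 g H₂O ÷ 18.015 g/mol = 0.28687 mol
C and H together account for 3.0457 g — essentially the entire 3.046 g sample — so the compound contains no oxygen.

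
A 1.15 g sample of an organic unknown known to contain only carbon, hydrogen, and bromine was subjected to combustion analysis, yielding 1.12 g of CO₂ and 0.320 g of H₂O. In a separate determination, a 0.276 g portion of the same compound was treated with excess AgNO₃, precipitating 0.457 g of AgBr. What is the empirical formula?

C5H7Br2

mol C = 1.12 g CO₂ ÷ 44.009 g/mol = 0.02545 mol
mol H = 2 × 0.320 g H₂O ÷ 18.015 g/mol = 0.03553 mol
From the AgBr data: mol Br per gram of compound = (0.457 ÷ 187.772) ÷ 0.276 = 0.008818 mol/g, so in the 1.15 g combustion sample mol Br = 0.01014 mol
Divide by the smallest (0.01014 mol): C 2.510, H 3.503, Br 1.000
Multiplying each by 2 gives whole numbers: C 5.02, H 7.01, Br 2.00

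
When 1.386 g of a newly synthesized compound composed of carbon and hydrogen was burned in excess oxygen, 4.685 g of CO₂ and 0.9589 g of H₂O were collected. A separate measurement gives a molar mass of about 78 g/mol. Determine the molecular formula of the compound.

mol C = 4.685 g CO₂ ÷ 44.009 g/mol = 0.10646 mol
mol H = 2 × 0.9589 g H₂O ÷ 18.015 g/mol = 0.10646 mol
Divide by the smallest (0.10646 mol): C 1.000, H 1.000
Empirical formula: CH
Empirical-formula mass = 13.02 g/mol; 78 ÷ 13.02 ≈ 6, so the molecular formula is C6H6.

C6H6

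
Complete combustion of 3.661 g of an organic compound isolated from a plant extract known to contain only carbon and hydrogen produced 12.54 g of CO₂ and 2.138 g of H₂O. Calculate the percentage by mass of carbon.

mol C = 12.54 g CO₂ ÷ 44.009 g/mol = 0.28494 mol
mol H = 2 × 2.138 g H₂O ÷ 18.015 g/mol = 0.23736 mol
mass % C = 3.4224 g ÷ 3.661 g × 100%

93.48%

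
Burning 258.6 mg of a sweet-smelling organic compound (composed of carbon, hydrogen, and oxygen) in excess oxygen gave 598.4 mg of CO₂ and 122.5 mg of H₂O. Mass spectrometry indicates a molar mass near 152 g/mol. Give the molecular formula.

mol C = 0.5984 g CO₂ ÷ 44.009 g/mol = 0.013597 mol
mol H = 2 × 0.1225 g H₂O ÷ 18.015 g/mol = 0.013600 mol
mass O = 0.2586 − (0.16332 + 0.013709) = 0.081575 g → mol O = 0.081575 ÷ 15.999 = 0.0050988 mol
Divide by the smallest (0.0050988 mol): C 2.667, H 2.667, O 1.000
Multiplying each by 3 gives whole numbers: C 8.00, H 8.00, O 3.00
Empirical formula: C8H8O3
Empirical-formula mass = 152.15 g/mol; 152 ÷ 152.15 ≈ 1, so the molecular formula is C8H8O3.

C8H8O3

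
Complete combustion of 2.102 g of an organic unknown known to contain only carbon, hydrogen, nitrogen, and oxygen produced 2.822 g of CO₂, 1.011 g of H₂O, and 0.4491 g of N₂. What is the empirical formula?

mol C = 2.822 g CO₂ ÷ 44.009 g/mol = 0.064123 mol
mol H = 2 × 1.011 g H₂O ÷ 18.015 g/mol = 0.11224 mol
mol N = 2 × 0.4491 g N₂ ÷ 28.014 g/mol = 0.032063 mol
mass O = 2.102 − (0.77018 + 0.11314 + 0.44910) = 0.76958 g → mol O = 0.76958 ÷ 15.999 = 0.048102 mol
Divide by the smallest (0.032063 mol): C 2.000, H 3.501, N 1.000, O 1.500
Multiplying each by 2 gives whole numbers: C 4.00, H 7.00, N 2.00, O 3.00

C4H7N2O3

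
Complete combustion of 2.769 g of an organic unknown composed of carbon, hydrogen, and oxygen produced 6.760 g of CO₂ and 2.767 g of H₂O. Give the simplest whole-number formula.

mol C = 6.760 g CO₂ ÷ 44.009 g/mol = 0.15360 mol
mol H = 2 × 2.767 g H₂O ÷ 18.015 g/mol = 0.30719 mol
mass O = 2.769 − (1.8449 + 0.30965) = 0.61441 g → mol O = 0.61441 ÷ 15.999 = 0.038403 mol
Divide by the smallest (0.038403 mol): C 4.000, H 7.999, O 1.000

C4H8O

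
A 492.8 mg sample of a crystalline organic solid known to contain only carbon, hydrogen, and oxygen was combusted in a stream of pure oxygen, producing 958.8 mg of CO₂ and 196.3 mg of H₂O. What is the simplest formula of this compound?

C5H5O3

mol C = 0.9588 g CO₂ ÷ 44.009 g/mol = 0.021786 mol
mol H = 2 × 0.1963 g H₂O ÷ 18.015 g/mol = 0.021793 mol
mass O = 0.4928 − (0.26168 + 0.021967) = 0.20916 g → mol O = 0.20916 ÷ 15.999 = 0.013073 mol
Divide by the smallest (0.013073 mol): C 1.667, H 1.667, O 1.000
Multiplying each by 3 gives whole numbers: C 5.00, H 5.00, O 3.00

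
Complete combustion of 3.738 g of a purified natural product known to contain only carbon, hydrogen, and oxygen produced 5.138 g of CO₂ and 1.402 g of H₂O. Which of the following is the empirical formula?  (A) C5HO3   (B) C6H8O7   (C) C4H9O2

(B) C6H8O7

mol C = 5.138 g CO₂ ÷ 44.009 g/mol = 0.11675 mol
mol H = 2 × 1.402 g H₂O ÷ 18.015 g/mol = 0.15565 mol
mass O = 3.738 − (1.4023 + 0.15689) = 2.1788 g → mol O = 2.1788 ÷ 15.999 = 0.13619 mol
Divide by the smallest (0.11675 mol): C 1.000, H 1.333, O 1.166
Multiplying each by 6 gives whole numbers: C 6.00, H 8.00, O 7.00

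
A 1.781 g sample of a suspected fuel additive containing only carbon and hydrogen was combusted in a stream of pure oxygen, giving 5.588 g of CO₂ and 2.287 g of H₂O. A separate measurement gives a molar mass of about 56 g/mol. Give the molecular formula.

C4H8

mol C = 5.588 g CO₂ ÷ 44.009 g/mol = 0.12697 mol
mol H = 2 × 2.287 g H₂O ÷ 18.015 g/mol = 0.25390 mol
Divide by the smallest (0.12697 mol): C 1.000, H 2.000
Empirical formula: CH2
Empirical-formula mass = 14.03 g/mol; 56 ÷ 14.03 ≈ 4, so the molecular formula is C4H8.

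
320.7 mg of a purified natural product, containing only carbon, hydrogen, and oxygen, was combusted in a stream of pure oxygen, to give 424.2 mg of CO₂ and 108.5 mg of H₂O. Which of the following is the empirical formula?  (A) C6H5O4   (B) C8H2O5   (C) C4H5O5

(C) C4H5O5

mol C = 0.4242 g CO₂ ÷ 44.009 g/mol = 0.0096389 mol
mol H = 2 × 0.1085 g H₂O ÷ 18.015 g/mol = 0.012046 mol
mass O = 0.3207 − (0.11577 + 0.012142) = 0.19278 g → mol O = 0.19278 ÷ 15.999 = 0.012050 mol
Divide by the smallest (0.0096389 mol): C 1.000, H 1.250, O 1.250
Multiplying each by 4 gives whole numbers: C 4.00, H 5.00, O 5.00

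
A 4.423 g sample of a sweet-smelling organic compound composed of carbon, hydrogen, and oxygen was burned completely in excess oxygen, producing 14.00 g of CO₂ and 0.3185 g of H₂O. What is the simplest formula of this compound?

C9HO

mol C = 14.00 g CO₂ ÷ 44.009 g/mol = 0.31812 mol
mol H = 2 × 0.3185 g H₂O ÷ 18.015 g/mol = 0.035359 mol
mass O = 4.423 − (3.8209 + 0.035642) = 0.56646 g → mol O = 0.56646 ÷ 15.999 = 0.035406 mol
Divide by the smallest (0.035359 mol): C 8.997, H 1.000, O 1.001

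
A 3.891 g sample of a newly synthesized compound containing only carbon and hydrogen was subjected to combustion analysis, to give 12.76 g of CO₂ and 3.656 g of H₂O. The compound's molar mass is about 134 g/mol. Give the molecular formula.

mol C = 12.76 g CO₂ ÷ 44.009 g/mol = 0.28994 mol
mol H = 2 × 3.656 g H₂O ÷ 18.015 g/mol = 0.40588 mol
Divide by the smallest (0.28994 mol): C 1.000, H 1.400
Multiplying each by 5 gives whole numbers: C 5.00, H 7.00
Empirical formula: C5H7
Empirical-formula mass = 67.11 g/mol; 134 ÷ 67.11 ≈ 2, so the molecular formula is C10H14.

C10H14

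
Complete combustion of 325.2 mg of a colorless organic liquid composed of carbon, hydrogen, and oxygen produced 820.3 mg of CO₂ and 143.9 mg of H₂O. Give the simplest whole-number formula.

C7H6O2

mol C = 0.8203 g CO₂ ÷ 44.009 g/mol = 0.018639 mol
mol H = 2 × 0.1439 g H₂O ÷ 18.015 g/mol = 0.015976 mol
mass O = 0.3252 − (0.22388 + 0.016103) = 0.085219 g → mol O = 0.085219 ÷ 15.999 = 0.0053265 mol
Divide by the smallest (0.0053265 mol): C 3.499, H 2.999, O 1.000
Multiplying each by 2 gives whole numbers: C 7.00, H 6.00, O 2.00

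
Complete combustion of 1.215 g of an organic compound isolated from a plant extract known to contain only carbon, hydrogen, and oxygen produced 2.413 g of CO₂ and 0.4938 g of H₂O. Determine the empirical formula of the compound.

C7H7O4

mol C = 2.413 g CO₂ ÷ 44.009 g/mol = 0.054830 mol
mol H = 2 × 0.4938 g H₂O ÷ 18.015 g/mol = 0.054821 mol
mass O = 1.215 − (0.65856 + 0.055260) = 0.50118 g → mol O = 0.50118 ÷ 15.999 = 0.031326 mol
Divide by the smallest (0.031326 mol): C 1.750, H 1.750, O 1.000
Multiplying each by 4 gives whole numbers: C 7.00, H 7.00, O 4.00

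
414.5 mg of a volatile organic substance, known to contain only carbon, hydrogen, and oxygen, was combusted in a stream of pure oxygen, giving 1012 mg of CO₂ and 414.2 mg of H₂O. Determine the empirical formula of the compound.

mol C = 1.012 g CO₂ ÷ 44.009 g/mol = 0.022995 mol
mol H = 2 × 0.4142 g H₂O ÷ 18.015 g/mol = 0.045984 mol
mass O = 0.4145 − (0.27620 + 0.046352) = 0.091952 g → mol O = 0.091952 ÷ 15.999 = 0.0057473 mol
Divide by the smallest (0.0057473 mol): C 4.001, H 8.001, O 1.000

C4H8O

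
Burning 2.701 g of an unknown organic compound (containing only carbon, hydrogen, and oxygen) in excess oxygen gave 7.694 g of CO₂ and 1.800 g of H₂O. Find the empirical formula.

C7H8O

mol C = 7.694 g CO₂ ÷ 44.009 g/mol = 0.17483 mol
mol H = 2 × 1.800 g H₂O ÷ 18.015 g/mol = 0.19983 mol
mass O = 2.701 − (2.0999 + 0.20143) = 0.39971 g → mol O = 0.39971 ÷ 15.999 = 0.024983 mol
Divide by the smallest (0.024983 mol): C 6.998, H 7.999, O 1.000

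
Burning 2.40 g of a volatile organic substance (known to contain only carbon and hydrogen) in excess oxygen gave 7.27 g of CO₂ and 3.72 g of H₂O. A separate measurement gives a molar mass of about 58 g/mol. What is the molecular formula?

mol C = 7.27 g CO₂ ÷ 44.009 g/mol = 0.1652 mol
mol H = 2 × 3.72 g H₂O ÷ 18.015 g/mol = 0.4130 mol
Divide by the smallest (0.1652 mol): C 1.000, H 2.500
Multiplying each by 2 gives whole numbers: C 2.00, H 5.00
Empirical formula: C2H5
Empirical-formula mass = 29.06 g/mol; 58 ÷ 29.06 ≈ 2, so the molecular formula is C4H10.

C4H10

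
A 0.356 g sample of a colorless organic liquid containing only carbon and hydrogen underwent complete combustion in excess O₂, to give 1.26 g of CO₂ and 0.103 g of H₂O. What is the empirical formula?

mol C = 1.26 g CO₂ ÷ 44.009 g/mol = 0.02863 mol
mol H = 2 × 0.103 g H₂O ÷ 18.015 g/mol = 0.01143 mol
Divide by the smallest (0.01143 mol): C 2.504, H 1.000
Multiplying each by 2 gives whole numbers: C 5.01, H 2.00

C5H2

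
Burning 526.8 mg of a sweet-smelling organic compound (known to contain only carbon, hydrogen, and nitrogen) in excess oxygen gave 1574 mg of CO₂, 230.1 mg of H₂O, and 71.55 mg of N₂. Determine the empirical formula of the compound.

mol C = 1.574 g CO₂ ÷ 44.009 g/mol = 0.035765 mol
mol H = 2 × 0.2301 g H₂O ÷ 18.015 g/mol = 0.025545 mol
mol N = 2 × 0.07155 g N₂ ÷ 28.014 g/mol = 0.0051082 mol
Divide by the smallest (0.0051082 mol): C 7.002, H 5.001, N 1.000

C7H5N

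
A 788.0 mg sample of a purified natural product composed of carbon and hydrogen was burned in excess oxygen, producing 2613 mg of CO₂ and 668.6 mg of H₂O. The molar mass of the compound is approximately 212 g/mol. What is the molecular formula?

mol C = 2.613 g CO₂ ÷ 44.009 g/mol = 0.059374 mol
mol H = 2 × 0.6686 g H₂O ÷ 18.015 g/mol = 0.074227 mol
Divide by the smallest (0.059374 mol): C 1.000, H 1.250
Multiplying each by 4 gives whole numbers: C 4.00, H 5.00
Empirical formula: C4H5
Empirical-formula mass = 53.08 g/mol; 212 ÷ 53.08 ≈ 4, so the molecular formula is C16H20.

C16H20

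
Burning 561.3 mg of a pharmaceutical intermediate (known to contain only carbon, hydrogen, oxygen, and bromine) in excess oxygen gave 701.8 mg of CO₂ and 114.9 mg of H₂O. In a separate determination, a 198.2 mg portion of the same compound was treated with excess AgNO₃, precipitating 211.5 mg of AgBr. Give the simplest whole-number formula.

C5H4BrO2

mol C = 0.7018 g CO₂ ÷ 44.009 g/mol = 0.015947 mol
mol H = 2 × 0.1149 g H₂O ÷ 18.015 g/mol = 0.012756 mol
From the AgBr data: mol Br per gram of compound = (0.2115 ÷ 187.772) ÷ 0.1982 = 0.0056830 mol/g, so in the 0.5613 g combustion sample mol Br = 0.0031899 mol
mass O = 0.5613 − (0.19154 + 0.012858 + 0.25488) = 0.10202 g → mol O = 0.10202 ÷ 15.999 = 0.0063769 mol
Divide by the smallest (0.0031899 mol): C 4.999, H 3.999, Br 1.000, O 1.999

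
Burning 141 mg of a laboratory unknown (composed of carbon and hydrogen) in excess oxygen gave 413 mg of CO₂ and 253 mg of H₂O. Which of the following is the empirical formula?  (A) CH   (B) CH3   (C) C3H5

mol C = 0.413 g CO₂ ÷ 44.009 g/mol = 0.009384 mol
mol H = 2 × 0.253 g H₂O ÷ 18.015 g/mol = 0.02809 mol
Divide by the smallest (0.009384 mol): C 1.000, H 2.993

(B) CH3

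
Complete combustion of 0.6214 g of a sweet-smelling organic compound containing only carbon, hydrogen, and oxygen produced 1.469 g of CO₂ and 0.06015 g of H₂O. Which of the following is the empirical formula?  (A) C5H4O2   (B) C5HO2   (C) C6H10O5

(B) C5HO2

mol C = 1.469 g CO₂ ÷ 44.009 g/mol = 0.033380 mol
mol H = 2 × 0.06015 g H₂O ÷ 18.015 g/mol = 0.0066778 mol
mass O = 0.6214 − (0.40092 + 0.0067312) = 0.21375 g → mol O = 0.21375 ÷ 15.999 = 0.013360 mol
Divide by the smallest (0.0066778 mol): C 4.999, H 1.000, O 2.001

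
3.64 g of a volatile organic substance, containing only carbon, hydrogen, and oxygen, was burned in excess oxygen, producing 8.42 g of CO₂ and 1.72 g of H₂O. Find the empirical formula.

C8H8O3

mol C = 8.42 g CO₂ ÷ 44.009 g/mol = 0.1913 mol
mol H = 2 × 1.72 g H₂O ÷ 18.015 g/mol = 0.1910 mol
mass O = 3.64 − (2.298 + 0.1925) = 1.150 g → mol O = 1.150 ÷ 15.999 = 0.07185 mol
Divide by the smallest (0.07185 mol): C 2.663, H 2.658, O 1.000
Multiplying each by 3 gives whole numbers: C 7.99, H 7.97, O 3.00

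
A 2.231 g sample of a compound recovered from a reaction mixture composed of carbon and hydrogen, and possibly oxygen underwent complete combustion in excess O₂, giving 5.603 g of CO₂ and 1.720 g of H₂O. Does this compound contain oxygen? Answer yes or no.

yes

mol C = 5.603 g CO₂ ÷ 44.009 g/mol = 0.12731 mol
mol H = 2 × 1.720 g H₂O ÷ 18.015 g/mol = 0.19095 mol
C and H account for only 1.7217 g of the 2.231 g sample; the remaining 0.50934 g must be oxygen.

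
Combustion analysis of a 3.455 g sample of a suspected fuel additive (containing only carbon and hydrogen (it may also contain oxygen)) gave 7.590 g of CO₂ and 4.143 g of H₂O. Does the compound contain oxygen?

yes

mol C = 7.590 g CO₂ ÷ 44.009 g/mol = 0.17246 mol
mol H = 2 × 4.143 g H₂O ÷ 18.015 g/mol = 0.45995 mol
C and H account for only 2.5351 g of the 3.455 g sample; the remaining 0.91990 g must be oxygen.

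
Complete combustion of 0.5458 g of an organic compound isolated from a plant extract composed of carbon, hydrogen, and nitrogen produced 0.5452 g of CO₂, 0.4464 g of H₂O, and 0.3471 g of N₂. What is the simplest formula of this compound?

CH4N2

mol C = 0.5452 g CO₂ ÷ 44.009 g/mol = 0.012388 mol
mol H = 2 × 0.4464 g H₂O ÷ 18.015 g/mol = 0.049559 mol
mol N = 2 × 0.3471 g N₂ ÷ 28.014 g/mol = 0.024780 mol
Divide by the smallest (0.012388 mol): C 1.000, H 4.000, N 2.000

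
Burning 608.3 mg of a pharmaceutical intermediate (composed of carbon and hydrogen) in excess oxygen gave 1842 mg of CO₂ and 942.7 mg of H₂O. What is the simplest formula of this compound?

mol C = 1.842 g CO₂ ÷ 44.009 g/mol = 0.041855 mol
mol H = 2 × 0.9427 g H₂O ÷ 18.015 g/mol = 0.10466 mol
Divide by the smallest (0.041855 mol): C 1.000, H 2.500
Multiplying each by 2 gives whole numbers: C 2.00, H 5.00

C2H5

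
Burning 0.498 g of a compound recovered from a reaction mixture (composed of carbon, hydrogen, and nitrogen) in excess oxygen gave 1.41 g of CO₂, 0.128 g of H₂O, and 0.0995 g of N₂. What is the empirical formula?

C9H4N2

mol C = 1.41 g CO₂ ÷ 44.009 g/mol = 0.03204 mol
mol H = 2 × 0.128 g H₂O ÷ 18.015 g/mol = 0.01421 mol
mol N = 2 × 0.0995 g N₂ ÷ 28.014 g/mol = 0.007104 mol
Divide by the smallest (0.007104 mol): C 4.510, H 2.000, N 1.000
Multiplying each by 2 gives whole numbers: C 9.02, H 4.00, N 2.00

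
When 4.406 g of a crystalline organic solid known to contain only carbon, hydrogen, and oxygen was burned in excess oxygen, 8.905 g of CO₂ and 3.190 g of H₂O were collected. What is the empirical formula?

C4H7O2

mol C = 8.905 g CO₂ ÷ 44.009 g/mol = 0.20234 mol
mol H = 2 × 3.190 g H₂O ÷ 18.015 g/mol = 0.35415 mol
mass O = 4.406 − (2.4304 + 0.35698) = 1.6187 g → mol O = 1.6187 ÷ 15.999 = 0.10117 mol
Divide by the smallest (0.10117 mol): C 2.000, H 3.500, O 1.000
Multiplying each by 2 gives whole numbers: C 4.00, H 7.00, O 2.00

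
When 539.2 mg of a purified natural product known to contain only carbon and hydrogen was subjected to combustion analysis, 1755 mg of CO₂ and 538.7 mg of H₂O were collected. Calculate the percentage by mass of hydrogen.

11.18%

mol C = 1.755 g CO₂ ÷ 44.009 g/mol = 0.039878 mol
mol H = 2 × 0.5387 g H₂O ÷ 18.015 g/mol = 0.059806 mol
mass % H = 0.060284 g ÷ 0.5392 g × 100%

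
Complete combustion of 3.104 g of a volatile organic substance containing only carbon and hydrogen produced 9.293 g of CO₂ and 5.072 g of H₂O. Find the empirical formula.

mol C = 9.293 g CO₂ ÷ 44.009 g/mol = 0.21116 mol
mol H = 2 × 5.072 g H₂O ÷ 18.015 g/mol = 0.56309 mol
Divide by the smallest (0.21116 mol): C 1.000, H 2.667
Multiplying each by 3 gives whole numbers: C 3.00, H 8.00

C3H8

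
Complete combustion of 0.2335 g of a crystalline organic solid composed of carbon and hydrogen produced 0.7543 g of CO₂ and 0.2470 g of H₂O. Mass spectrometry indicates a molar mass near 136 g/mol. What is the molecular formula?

mol C = 0.7543 g CO₂ ÷ 44.009 g/mol = 0.017140 mol
mol H = 2 × 0.2470 g H₂O ÷ 18.015 g/mol = 0.027422 mol
Divide by the smallest (0.017140 mol): C 1.000, H 1.600
Multiplying each by 5 gives whole numbers: C 5.00, H 8.00
Empirical formula: C5H8
Empirical-formula mass = 68.12 g/mol; 136 ÷ 68.12 ≈ 2, so the molecular formula is C10H16.

C10H16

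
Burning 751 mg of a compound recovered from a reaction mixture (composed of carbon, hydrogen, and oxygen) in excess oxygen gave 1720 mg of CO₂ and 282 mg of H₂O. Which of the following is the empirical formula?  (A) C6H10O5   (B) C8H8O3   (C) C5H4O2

(C) C5H4O2

mol C = 1.72 g CO₂ ÷ 44.009 g/mol = 0.03908 mol
mol H = 2 × 0.282 g H₂O ÷ 18.015 g/mol = 0.03131 mol
mass O = 0.751 − (0.4694 + 0.03156) = 0.2500 g → mol O = 0.2500 ÷ 15.999 = 0.01563 mol
Divide by the smallest (0.01563 mol): C 2.501, H 2.003, O 1.000
Multiplying each by 2 gives whole numbers: C 5.00, H 4.01, O 2.00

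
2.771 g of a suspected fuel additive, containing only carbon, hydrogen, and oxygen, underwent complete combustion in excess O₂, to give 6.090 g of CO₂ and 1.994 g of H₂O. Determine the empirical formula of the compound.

C5H8O2

mol C = 6.090 g CO₂ ÷ 44.009 g/mol = 0.13838 mol
mol H = 2 × 1.994 g H₂O ÷ 18.015 g/mol = 0.22137 mol
mass O = 2.771 − (1.6621 + 0.22314) = 0.88577 g → mol O = 0.88577 ÷ 15.999 = 0.055364 mol
Divide by the smallest (0.055364 mol): C 2.499, H 3.998, O 1.000
Multiplying each by 2 gives whole numbers: C 5.00, H 8.00, O 2.00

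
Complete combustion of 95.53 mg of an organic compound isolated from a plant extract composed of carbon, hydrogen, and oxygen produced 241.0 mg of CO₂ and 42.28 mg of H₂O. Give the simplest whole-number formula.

mol C = 0.2410 g CO₂ ÷ 44.009 g/mol = 0.0054762 mol
mol H = 2 × 0.04228 g H₂O ÷ 18.015 g/mol = 0.0046939 mol
mass O = 0.09553 − (0.065774 + 0.0047314) = 0.025025 g → mol O = 0.025025 ÷ 15.999 = 0.0015641 mol
Divide by the smallest (0.0015641 mol): C 3.501, H 3.001, O 1.000
Multiplying each by 2 gives whole numbers: C 7.00, H 6.00, O 2.00

C7H6O2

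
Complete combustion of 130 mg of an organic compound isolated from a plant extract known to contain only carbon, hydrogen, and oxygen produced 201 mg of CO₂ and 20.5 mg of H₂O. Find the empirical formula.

mol C = 0.201 g CO₂ ÷ 44.009 g/mol = 0.004567 mol
mol H = 2 × 0.0205 g H₂O ÷ 18.015 g/mol = 0.002276 mol
mass O = 0.130 − (0.05486 + 0.002294) = 0.07285 g → mol O = 0.07285 ÷ 15.999 = 0.004553 mol
Divide by the smallest (0.002276 mol): C 2.007, H 1.000, O 2.001

C2HO2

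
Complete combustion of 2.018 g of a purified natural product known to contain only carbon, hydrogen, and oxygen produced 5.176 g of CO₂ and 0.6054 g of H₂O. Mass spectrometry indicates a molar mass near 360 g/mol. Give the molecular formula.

C21H12O6

mol C = 5.176 g CO₂ ÷ 44.009 g/mol = 0.11761 mol
mol H = 2 × 0.6054 g H₂O ÷ 18.015 g/mol = 0.067211 mol
mass O = 2.018 − (1.4126 + 0.067748) = 0.53761 g → mol O = 0.53761 ÷ 15.999 = 0.033603 mol
Divide by the smallest (0.033603 mol): C 3.500, H 2.000, O 1.000
Multiplying each by 2 gives whole numbers: C 7.00, H 4.00, O 2.00
Empirical formula: C7H4O2
Empirical-formula mass = 120.11 g/mol; 360 ÷ 120.11 ≈ 3, so the molecular formula is C21H12O6.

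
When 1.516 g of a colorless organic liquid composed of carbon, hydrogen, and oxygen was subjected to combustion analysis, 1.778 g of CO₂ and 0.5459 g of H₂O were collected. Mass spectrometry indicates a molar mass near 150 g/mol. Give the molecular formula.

C4H6O6

mol C = 1.778 g CO₂ ÷ 44.009 g/mol = 0.040401 mol
mol H = 2 × 0.5459 g H₂O ÷ 18.015 g/mol = 0.060605 mol
mass O = 1.516 − (0.48525 + 0.061090) = 0.96966 g → mol O = 0.96966 ÷ 15.999 = 0.060607 mol
Divide by the smallest (0.040401 mol): C 1.000, H 1.500, O 1.500
Multiplying each by 2 gives whole numbers: C 2.00, H 3.00, O 3.00
Empirical formula: C2H3O3
Empirical-formula mass = 75.04 g/mol; 150 ÷ 75.04 ≈ 2, so the molecular formula is C4H6O6.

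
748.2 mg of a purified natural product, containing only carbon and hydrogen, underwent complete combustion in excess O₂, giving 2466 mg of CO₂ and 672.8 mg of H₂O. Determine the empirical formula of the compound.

mol C = 2.466 g CO₂ ÷ 44.009 g/mol = 0.056034 mol
mol H = 2 × 0.6728 g H₂O ÷ 18.015 g/mol = 0.074693 mol
Divide by the smallest (0.056034 mol): C 1.000, H 1.333
Multiplying each by 3 gives whole numbers: C 3.00, H 4.00

C3H4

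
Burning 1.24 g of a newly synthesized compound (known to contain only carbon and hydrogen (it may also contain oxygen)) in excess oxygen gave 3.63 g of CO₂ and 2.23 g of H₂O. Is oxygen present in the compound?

no

mol C = 3.63 g CO₂ ÷ 44.009 g/mol = 0.08248 mol
mol H = 2 × 2.23 g H₂O ÷ 18.015 g/mol = 0.2476 mol
C and H together account for 1.240 g — essentially the entire 1.24 g sample — so the compound contains no oxygen.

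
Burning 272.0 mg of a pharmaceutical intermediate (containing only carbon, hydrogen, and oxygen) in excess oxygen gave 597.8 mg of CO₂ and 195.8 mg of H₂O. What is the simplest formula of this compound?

mol C = 0.5978 g CO₂ ÷ 44.009 g/mol = 0.013584 mol
mol H = 2 × 0.1958 g H₂O ÷ 18.015 g/mol = 0.021737 mol
mass O = 0.2720 − (0.16315 + 0.021911) = 0.086936 g → mol O = 0.086936 ÷ 15.999 = 0.0054339 mol
Divide by the smallest (0.0054339 mol): C 2.500, H 4.000, O 1.000
Multiplying each by 2 gives whole numbers: C 5.00, H 8.00, O 2.00

C5H8O2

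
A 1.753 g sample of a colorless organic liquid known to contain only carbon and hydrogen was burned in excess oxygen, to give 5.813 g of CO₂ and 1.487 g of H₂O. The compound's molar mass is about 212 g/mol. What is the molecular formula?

C16H20

mol C = 5.813 g CO₂ ÷ 44.009 g/mol = 0.13209 mol
mol H = 2 × 1.487 g H₂O ÷ 18.015 g/mol = 0.16508 mol
Divide by the smallest (0.13209 mol): C 1.000, H 1.250
Multiplying each by 4 gives whole numbers: C 4.00, H 5.00
Empirical formula: C4H5
Empirical-formula mass = 53.08 g/mol; 212 ÷ 53.08 ≈ 4, so the molecular formula is C16H20.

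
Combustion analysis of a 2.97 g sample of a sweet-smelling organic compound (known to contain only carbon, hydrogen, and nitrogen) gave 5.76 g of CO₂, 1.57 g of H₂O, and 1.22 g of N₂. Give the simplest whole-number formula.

C3H4N2

mol C = 5.76 g CO₂ ÷ 44.009 g/mol = 0.1309 mol
mol H = 2 × 1.57 g H₂O ÷ 18.015 g/mol = 0.1743 mol
mol N = 2 × 1.22 g N₂ ÷ 28.014 g/mol = 0.08710 mol
Divide by the smallest (0.08710 mol): C 1.503, H 2.001, N 1.000
Multiplying each by 2 gives whole numbers: C 3.01, H 4.00, N 2.00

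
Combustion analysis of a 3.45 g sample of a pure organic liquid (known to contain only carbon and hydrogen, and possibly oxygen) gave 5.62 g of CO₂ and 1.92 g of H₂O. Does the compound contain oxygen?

mol C = 5.62 g CO₂ ÷ 44.009 g/mol = 0.1277 mol
mol H = 2 × 1.92 g H₂O ÷ 18.015 g/mol = 0.2132 mol
C and H account for only 1.749 g of the 3.45 g sample; the remaining 1.701 g must be oxygen.

yes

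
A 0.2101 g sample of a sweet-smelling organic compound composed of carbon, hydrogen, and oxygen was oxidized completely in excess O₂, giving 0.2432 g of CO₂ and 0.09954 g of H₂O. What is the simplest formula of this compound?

mol C = 0.2432 g CO₂ ÷ 44.009 g/mol = 0.0055261 mol
mol H = 2 × 0.09954 g H₂O ÷ 18.015 g/mol = 0.011051 mol
mass O = 0.2101 − (0.066374 + 0.011139) = 0.13259 g → mol O = 0.13259 ÷ 15.999 = 0.0082872 mol
Divide by the smallest (0.0055261 mol): C 1.000, H 2.000, O 1.500
Multiplying each by 2 gives whole numbers: C 2.00, H 4.00, O 3.00

C2H4O3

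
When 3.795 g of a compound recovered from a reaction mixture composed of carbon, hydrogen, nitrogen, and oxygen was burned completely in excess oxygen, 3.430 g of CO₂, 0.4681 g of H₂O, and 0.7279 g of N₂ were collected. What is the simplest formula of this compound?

C3H2N2O5

mol C = 3.430 g CO₂ ÷ 44.009 g/mol = 0.077939 mol
mol H = 2 × 0.4681 g H₂O ÷ 18.015 g/mol = 0.051968 mol
mol N = 2 × 0.7279 g N₂ ÷ 28.014 g/mol = 0.051967 mol
mass O = 3.795 − (0.93612 + 0.052384 + 0.72790) = 2.0786 g → mol O = 2.0786 ÷ 15.999 = 0.12992 mol
Divide by the smallest (0.051967 mol): C 1.500, H 1.000, N 1.000, O 2.500
Multiplying each by 2 gives whole numbers: C 3.00, H 2.00, N 2.00, O 5.00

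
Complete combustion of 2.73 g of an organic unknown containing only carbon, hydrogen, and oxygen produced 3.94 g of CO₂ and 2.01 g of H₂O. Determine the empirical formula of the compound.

mol C = 3.94 g CO₂ ÷ 44.009 g/mol = 0.08953 mol
mol H = 2 × 2.01 g H₂O ÷ 18.015 g/mol = 0.2231 mol
mass O = 2.73 − (1.075 + 0.2249) = 1.430 g → mol O = 1.430 ÷ 15.999 = 0.08937 mol
Divide by the smallest (0.08937 mol): C 1.002, H 2.497, O 1.000
Multiplying each by 2 gives whole numbers: C 2.00, H 4.99, O 2.00

C2H5O2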